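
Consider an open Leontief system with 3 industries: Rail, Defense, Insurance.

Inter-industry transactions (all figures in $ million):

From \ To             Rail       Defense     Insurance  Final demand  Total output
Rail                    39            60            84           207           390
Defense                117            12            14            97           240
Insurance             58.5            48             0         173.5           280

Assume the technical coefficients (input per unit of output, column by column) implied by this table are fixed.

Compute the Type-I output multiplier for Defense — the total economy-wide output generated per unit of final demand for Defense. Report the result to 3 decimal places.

m_2 = 1.952

Technical coefficients a_ij = z_ij / X_j:
  a_11 = 39/390 = 0.10, a_21 = 117/390 = 0.30, a_31 = 58.5/390 = 0.15
  a_12 = 60/240 = 0.25, a_22 = 12/240 = 0.05, a_32 = 48/240 = 0.20
  a_13 = 84/280 = 0.30, a_23 = 14/280 = 0.05, a_33 = 0/280 = 0.00
I − A =
  [   0.90    -0.25    -0.30]
  [  -0.30     0.95    -0.05]
  [  -0.15    -0.20     1.00]
Cofactors of I−A, C_ij = (−1)^(i+j)·(minor ij) (rows/columns in the sector order above):
  C_11 = (0.95)(1.00) − (-0.05)(-0.20) = 0.9400
  C_12 = −[(-0.30)(1.00) − (-0.05)(-0.15)] = 0.3075
  C_13 = (-0.30)(-0.20) − (0.95)(-0.15) = 0.2025
  C_21 = −[(-0.25)(1.00) − (-0.30)(-0.20)] = 0.3100
  C_22 = (0.90)(1.00) − (-0.30)(-0.15) = 0.8550
  C_23 = −[(0.90)(-0.20) − (-0.25)(-0.15)] = 0.2175
  C_31 = (-0.25)(-0.05) − (-0.30)(0.95) = 0.2975
  C_32 = −[(0.90)(-0.05) − (-0.30)(-0.30)] = 0.1350
  C_33 = (0.90)(0.95) − (-0.25)(-0.30) = 0.7800
det(I−A) = Σ_j (I−A)_1j·C_1j = (0.90)(0.9400) + (-0.25)(0.3075) + (-0.30)(0.2025) = 0.708375
adj(I−A) = Cᵀ =
  [ 0.9400   0.3100   0.2975]
  [ 0.3075   0.8550   0.1350]
  [ 0.2025   0.2175   0.7800]
(I − A)⁻¹ = adj(I−A) / det(I−A) ≈
  [   1.3270     0.4376     0.4200]
  [   0.4341     1.2070     0.1906]
  [   0.2859     0.3070     1.1011]
The output multiplier for sector j is the column-j sum of the Leontief inverse (I − A)⁻¹ = adj(I−A) / det(I−A).
Column 2 of adj(I−A): (0.3100, 0.8550, 0.2175); det(I−A) = 0.708375.
m_2 = (0.3100 + 0.8550 + 0.2175) / 0.708375 = 1.3825 / 0.708375 ≈ 1.952.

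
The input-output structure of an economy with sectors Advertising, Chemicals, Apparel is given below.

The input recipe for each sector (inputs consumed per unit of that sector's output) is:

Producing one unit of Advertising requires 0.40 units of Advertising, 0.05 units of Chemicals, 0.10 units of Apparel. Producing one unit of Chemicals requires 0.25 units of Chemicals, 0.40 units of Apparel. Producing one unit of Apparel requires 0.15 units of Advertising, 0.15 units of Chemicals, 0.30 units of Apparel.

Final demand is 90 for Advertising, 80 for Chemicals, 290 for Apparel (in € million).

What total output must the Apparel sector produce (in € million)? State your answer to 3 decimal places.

I − A =
  [   0.60     0.00    -0.15]
  [  -0.05     0.75    -0.15]
  [  -0.10    -0.40     0.70]
Cofactors of I−A, C_ij = (−1)^(i+j)·(minor ij) (rows/columns in the sector order above):
  C_11 = (0.75)(0.70) − (-0.15)(-0.40) = 0.4650
  C_12 = −[(-0.05)(0.70) − (-0.15)(-0.10)] = 0.0500
  C_13 = (-0.05)(-0.40) − (0.75)(-0.10) = 0.0950
  C_21 = −[(0.00)(0.70) − (-0.15)(-0.40)] = 0.0600
  C_22 = (0.60)(0.70) − (-0.15)(-0.10) = 0.4050
  C_23 = −[(0.60)(-0.40) − (0.00)(-0.10)] = 0.2400
  C_31 = (0.00)(-0.15) − (-0.15)(0.75) = 0.1125
  C_32 = −[(0.60)(-0.15) − (-0.15)(-0.05)] = 0.0975
  C_33 = (0.60)(0.75) − (0.00)(-0.05) = 0.4500
det(I−A) = Σ_j (I−A)_1j·C_1j = (0.60)(0.4650) + (0.00)(0.0500) + (-0.15)(0.0950) = 0.26475
adj(I−A) = Cᵀ =
  [ 0.4650   0.0600   0.1125]
  [ 0.0500   0.4050   0.0975]
  [ 0.0950   0.2400   0.4500]
(I − A)⁻¹ = adj(I−A) / det(I−A) ≈
  [   1.7564     0.2266     0.4249]
  [   0.1889     1.5297     0.3683]
  [   0.3588     0.9065     1.6997]
x = (I − A)⁻¹ d = adj(I−A)·d / det(I−A), with det(I−A) = 0.26475:
  x_1 = (0.4650·90 + 0.0600·80 + 0.1125·290) / 0.26475 = 79.275 / 0.26475 ≈ 299.433
  x_2 = (0.0500·90 + 0.4050·80 + 0.0975·290) / 0.26475 = 65.175 / 0.26475 ≈ 246.176
  x_3 = (0.0950·90 + 0.2400·80 + 0.4500·290) / 0.26475 = 158.25 / 0.26475 ≈ 597.734

x_3 = 597.734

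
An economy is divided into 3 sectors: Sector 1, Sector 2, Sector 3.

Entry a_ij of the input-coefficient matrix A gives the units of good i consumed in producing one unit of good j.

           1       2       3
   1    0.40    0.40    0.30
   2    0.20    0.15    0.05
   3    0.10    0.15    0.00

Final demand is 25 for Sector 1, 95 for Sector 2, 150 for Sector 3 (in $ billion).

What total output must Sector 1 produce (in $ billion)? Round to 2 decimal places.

x_1 = 268.86

I − A =
  [   0.60    -0.40    -0.30]
  [  -0.20     0.85    -0.05]
  [  -0.10    -0.15     1.00]
Cofactors of I−A, C_ij = (−1)^(i+j)·(minor ij) (rows/columns in the sector order above):
  C_11 = (0.85)(1.00) − (-0.05)(-0.15) = 0.8425
  C_12 = −[(-0.20)(1.00) − (-0.05)(-0.10)] = 0.2050
  C_13 = (-0.20)(-0.15) − (0.85)(-0.10) = 0.1150
  C_21 = −[(-0.40)(1.00) − (-0.30)(-0.15)] = 0.4450
  C_22 = (0.60)(1.00) − (-0.30)(-0.10) = 0.5700
  C_23 = −[(0.60)(-0.15) − (-0.40)(-0.10)] = 0.1300
  C_31 = (-0.40)(-0.05) − (-0.30)(0.85) = 0.2750
  C_32 = −[(0.60)(-0.05) − (-0.30)(-0.20)] = 0.0900
  C_33 = (0.60)(0.85) − (-0.40)(-0.20) = 0.4300
det(I−A) = Σ_j (I−A)_1j·C_1j = (0.60)(0.8425) + (-0.40)(0.2050) + (-0.30)(0.1150) = 0.3890
adj(I−A) = Cᵀ =
  [ 0.8425   0.4450   0.2750]
  [ 0.2050   0.5700   0.0900]
  [ 0.1150   0.1300   0.4300]
(I − A)⁻¹ = adj(I−A) / det(I−A) ≈
  [   2.1658     1.1440     0.7069]
  [   0.5270     1.4653     0.2314]
  [   0.2956     0.3342     1.1054]
x = (I − A)⁻¹ d = adj(I−A)·d / det(I−A), with det(I−A) = 0.3890:
  x_1 = (0.8425·25 + 0.4450·95 + 0.2750·150) / 0.3890 = 104.5875 / 0.3890 ≈ 268.86
  x_2 = (0.2050·25 + 0.5700·95 + 0.0900·150) / 0.3890 = 72.775 / 0.3890 ≈ 187.08
  x_3 = (0.1150·25 + 0.1300·95 + 0.4300·150) / 0.3890 = 79.725 / 0.3890 ≈ 204.95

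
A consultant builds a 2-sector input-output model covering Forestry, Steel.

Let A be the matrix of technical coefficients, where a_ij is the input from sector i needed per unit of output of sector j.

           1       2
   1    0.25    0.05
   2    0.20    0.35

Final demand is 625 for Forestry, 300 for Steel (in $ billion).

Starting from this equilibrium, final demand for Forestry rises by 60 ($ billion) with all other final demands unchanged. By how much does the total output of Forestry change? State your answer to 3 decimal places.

I − A =
  [   0.75    -0.05]
  [  -0.20     0.65]
det(I−A) = (0.75)(0.65) − (-0.05)(-0.20) = 0.4775
adj(I−A) = [[0.65, 0.05], [0.20, 0.75]]
(I − A)⁻¹ = adj(I−A) / det(I−A) ≈
  [   1.3613     0.1047]
  [   0.4188     1.5707]
Δx = (I − A)⁻¹ Δd with Δd having +60 in the Forestry component and 0 elsewhere.
So Δx_1 = L_11 · (+60), where L_11 = adj(I−A)_11 / det(I−A) = 0.65 / 0.4775.
Δx_1 = 0.65 × (+60) / 0.4775 = 39.00 / 0.4775 ≈ 81.675.

Δx_1 = 81.675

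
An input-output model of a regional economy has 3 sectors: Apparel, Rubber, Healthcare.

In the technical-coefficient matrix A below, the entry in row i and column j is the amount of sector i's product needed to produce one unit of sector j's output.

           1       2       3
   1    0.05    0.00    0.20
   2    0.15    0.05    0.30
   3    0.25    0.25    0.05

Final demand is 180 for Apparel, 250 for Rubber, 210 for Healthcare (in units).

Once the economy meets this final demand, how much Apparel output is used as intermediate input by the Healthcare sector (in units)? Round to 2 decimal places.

I − A =
  [   0.95     0.00    -0.20]
  [  -0.15     0.95    -0.30]
  [  -0.25    -0.25     0.95]
Cofactors of I−A, C_ij = (−1)^(i+j)·(minor ij) (rows/columns in the sector order above):
  C_11 = (0.95)(0.95) − (-0.30)(-0.25) = 0.8275
  C_12 = −[(-0.15)(0.95) − (-0.30)(-0.25)] = 0.2175
  C_13 = (-0.15)(-0.25) − (0.95)(-0.25) = 0.2750
  C_21 = −[(0.00)(0.95) − (-0.20)(-0.25)] = 0.0500
  C_22 = (0.95)(0.95) − (-0.20)(-0.25) = 0.8525
  C_23 = −[(0.95)(-0.25) − (0.00)(-0.25)] = 0.2375
  C_31 = (0.00)(-0.30) − (-0.20)(0.95) = 0.1900
  C_32 = −[(0.95)(-0.30) − (-0.20)(-0.15)] = 0.3150
  C_33 = (0.95)(0.95) − (0.00)(-0.15) = 0.9025
det(I−A) = Σ_j (I−A)_1j·C_1j = (0.95)(0.8275) + (0.00)(0.2175) + (-0.20)(0.2750) = 0.731125
adj(I−A) = Cᵀ =
  [ 0.8275   0.0500   0.1900]
  [ 0.2175   0.8525   0.3150]
  [ 0.2750   0.2375   0.9025]
(I − A)⁻¹ = adj(I−A) / det(I−A) ≈
  [   1.1318     0.0684     0.2599]
  [   0.2975     1.1660     0.4308]
  [   0.3761     0.3248     1.2344]
First solve x = (I − A)⁻¹ d = adj(I−A)·d / det(I−A); in particular x_3 = (0.2750·180 + 0.2375·250 + 0.9025·210) / 0.731125 = 298.40 / 0.731125 ≈ 408.1381.
Intermediate flow from 1 to 3: z_13 = a_13 · x_3 = 0.20 × 298.40 / 0.731125 = 59.68 / 0.731125 ≈ 81.63.

z_13 = 81.63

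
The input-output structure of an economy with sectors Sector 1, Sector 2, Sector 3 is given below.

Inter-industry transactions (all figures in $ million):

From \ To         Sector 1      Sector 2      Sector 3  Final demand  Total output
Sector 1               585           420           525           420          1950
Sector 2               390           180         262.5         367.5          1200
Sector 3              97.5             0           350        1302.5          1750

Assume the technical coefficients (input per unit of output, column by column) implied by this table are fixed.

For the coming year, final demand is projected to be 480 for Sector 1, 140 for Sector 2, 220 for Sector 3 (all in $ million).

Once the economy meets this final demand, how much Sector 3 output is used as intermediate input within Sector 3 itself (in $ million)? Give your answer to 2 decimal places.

z_33 = 68.38

Technical coefficients a_ij = z_ij / X_j:
  a_11 = 585/1950 = 0.30, a_21 = 390/1950 = 0.20, a_31 = 97.5/1950 = 0.05
  a_12 = 420/1200 = 0.35, a_22 = 180/1200 = 0.15, a_32 = 0/1200 = 0.00
  a_13 = 525/1750 = 0.30, a_23 = 262.5/1750 = 0.15, a_33 = 350/1750 = 0.20
I − A =
  [   0.70    -0.35    -0.30]
  [  -0.20     0.85    -0.15]
  [  -0.05     0.00     0.80]
Cofactors of I−A, C_ij = (−1)^(i+j)·(minor ij) (rows/columns in the sector order above):
  C_11 = (0.85)(0.80) − (-0.15)(0.00) = 0.6800
  C_12 = −[(-0.20)(0.80) − (-0.15)(-0.05)] = 0.1675
  C_13 = (-0.20)(0.00) − (0.85)(-0.05) = 0.0425
  C_21 = −[(-0.35)(0.80) − (-0.30)(0.00)] = 0.2800
  C_22 = (0.70)(0.80) − (-0.30)(-0.05) = 0.5450
  C_23 = −[(0.70)(0.00) − (-0.35)(-0.05)] = 0.0175
  C_31 = (-0.35)(-0.15) − (-0.30)(0.85) = 0.3075
  C_32 = −[(0.70)(-0.15) − (-0.30)(-0.20)] = 0.1650
  C_33 = (0.70)(0.85) − (-0.35)(-0.20) = 0.5250
det(I−A) = Σ_j (I−A)_1j·C_1j = (0.70)(0.6800) + (-0.35)(0.1675) + (-0.30)(0.0425) = 0.404625
adj(I−A) = Cᵀ =
  [ 0.6800   0.2800   0.3075]
  [ 0.1675   0.5450   0.1650]
  [ 0.0425   0.0175   0.5250]
(I − A)⁻¹ = adj(I−A) / det(I−A) ≈
  [   1.6806     0.6920     0.7600]
  [   0.4140     1.3469     0.4078]
  [   0.1050     0.0432     1.2975]
First solve x = (I − A)⁻¹ d = adj(I−A)·d / det(I−A); in particular x_3 = (0.0425·480 + 0.0175·140 + 0.5250·220) / 0.404625 = 138.35 / 0.404625 ≈ 341.9215.
Intermediate flow from 3 to 3: z_33 = a_33 · x_3 = 0.20 × 138.35 / 0.404625 = 27.67 / 0.404625 ≈ 68.38.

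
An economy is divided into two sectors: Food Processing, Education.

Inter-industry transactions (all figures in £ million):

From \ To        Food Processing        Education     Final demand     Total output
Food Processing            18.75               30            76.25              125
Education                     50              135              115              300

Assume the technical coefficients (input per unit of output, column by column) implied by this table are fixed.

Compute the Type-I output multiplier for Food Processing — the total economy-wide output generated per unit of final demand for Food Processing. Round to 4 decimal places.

m_F = 2.2222

Technical coefficients a_ij = z_ij / X_j:
  a_FF = 18.75/125 = 0.15, a_EF = 50/125 = 0.40
  a_FE = 30/300 = 0.10, a_EE = 135/300 = 0.45
I − A =
  [   0.85    -0.10]
  [  -0.40     0.55]
det(I−A) = (0.85)(0.55) − (-0.10)(-0.40) = 0.4275
adj(I−A) = [[0.55, 0.10], [0.40, 0.85]]
(I − A)⁻¹ = adj(I−A) / det(I−A) ≈
  [   1.28655     0.23392]
  [   0.93567     1.98830]
The output multiplier for sector j is the column-j sum of the Leontief inverse (I − A)⁻¹ = adj(I−A) / det(I−A).
Column F of adj(I−A): (0.55, 0.40); det(I−A) = 0.4275.
m_F = (0.55 + 0.40) / 0.4275 = 0.95 / 0.4275 ≈ 2.2222.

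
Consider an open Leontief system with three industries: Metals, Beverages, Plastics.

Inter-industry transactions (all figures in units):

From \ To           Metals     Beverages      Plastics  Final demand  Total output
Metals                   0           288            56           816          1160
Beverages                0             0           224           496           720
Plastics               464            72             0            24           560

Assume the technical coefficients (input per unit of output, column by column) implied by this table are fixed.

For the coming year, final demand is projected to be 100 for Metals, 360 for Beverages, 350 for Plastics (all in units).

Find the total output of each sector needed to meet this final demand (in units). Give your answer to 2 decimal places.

Technical coefficients a_ij = z_ij / X_j:
  a_11 = 0/1160 = 0.00, a_21 = 0/1160 = 0.00, a_31 = 464/1160 = 0.40
  a_12 = 288/720 = 0.40, a_22 = 0/720 = 0.00, a_32 = 72/720 = 0.10
  a_13 = 56/560 = 0.10, a_23 = 224/560 = 0.40, a_33 = 0/560 = 0.00
I − A =
  [   1.00    -0.40    -0.10]
  [   0.00     1.00    -0.40]
  [  -0.40    -0.10     1.00]
Cofactors of I−A, C_ij = (−1)^(i+j)·(minor ij) (rows/columns in the sector order above):
  C_11 = (1.00)(1.00) − (-0.40)(-0.10) = 0.9600
  C_12 = −[(0.00)(1.00) − (-0.40)(-0.40)] = 0.1600
  C_13 = (0.00)(-0.10) − (1.00)(-0.40) = 0.4000
  C_21 = −[(-0.40)(1.00) − (-0.10)(-0.10)] = 0.4100
  C_22 = (1.00)(1.00) − (-0.10)(-0.40) = 0.9600
  C_23 = −[(1.00)(-0.10) − (-0.40)(-0.40)] = 0.2600
  C_31 = (-0.40)(-0.40) − (-0.10)(1.00) = 0.2600
  C_32 = −[(1.00)(-0.40) − (-0.10)(0.00)] = 0.4000
  C_33 = (1.00)(1.00) − (-0.40)(0.00) = 1.0000
det(I−A) = Σ_j (I−A)_1j·C_1j = (1.00)(0.9600) + (-0.40)(0.1600) + (-0.10)(0.4000) = 0.8560
adj(I−A) = Cᵀ =
  [ 0.9600   0.4100   0.2600]
  [ 0.1600   0.9600   0.4000]
  [ 0.4000   0.2600   1.0000]
(I − A)⁻¹ = adj(I−A) / det(I−A) ≈
  [   1.1215     0.4790     0.3037]
  [   0.1869     1.1215     0.4673]
  [   0.4673     0.3037     1.1682]
x = (I − A)⁻¹ d = adj(I−A)·d / det(I−A), with det(I−A) = 0.8560:
  x_1 = (0.9600·100 + 0.4100·360 + 0.2600·350) / 0.8560 = 334.60 / 0.8560 ≈ 390.89
  x_2 = (0.1600·100 + 0.9600·360 + 0.4000·350) / 0.8560 = 501.60 / 0.8560 ≈ 585.98
  x_3 = (0.4000·100 + 0.2600·360 + 1.0000·350) / 0.8560 = 483.60 / 0.8560 ≈ 564.95

x_1 = 390.89, x_2 = 585.98, x_3 = 564.95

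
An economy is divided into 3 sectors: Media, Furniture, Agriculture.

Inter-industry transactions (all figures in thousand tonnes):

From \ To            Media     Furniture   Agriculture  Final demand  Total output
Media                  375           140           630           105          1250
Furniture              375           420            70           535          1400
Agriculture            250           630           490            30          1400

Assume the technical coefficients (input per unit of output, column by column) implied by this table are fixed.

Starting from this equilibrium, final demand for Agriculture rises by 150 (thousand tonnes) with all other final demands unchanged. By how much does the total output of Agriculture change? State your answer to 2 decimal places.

Δx_3 = 435.33

Technical coefficients a_ij = z_ij / X_j:
  a_11 = 375/1250 = 0.30, a_21 = 375/1250 = 0.30, a_31 = 250/1250 = 0.20
  a_12 = 140/1400 = 0.10, a_22 = 420/1400 = 0.30, a_32 = 630/1400 = 0.45
  a_13 = 630/1400 = 0.45, a_23 = 70/1400 = 0.05, a_33 = 490/1400 = 0.35
I − A =
  [   0.70    -0.10    -0.45]
  [  -0.30     0.70    -0.05]
  [  -0.20    -0.45     0.65]
Cofactors of I−A, C_ij = (−1)^(i+j)·(minor ij) (rows/columns in the sector order above):
  C_11 = (0.70)(0.65) − (-0.05)(-0.45) = 0.4325
  C_12 = −[(-0.30)(0.65) − (-0.05)(-0.20)] = 0.2050
  C_13 = (-0.30)(-0.45) − (0.70)(-0.20) = 0.2750
  C_21 = −[(-0.10)(0.65) − (-0.45)(-0.45)] = 0.2675
  C_22 = (0.70)(0.65) − (-0.45)(-0.20) = 0.3650
  C_23 = −[(0.70)(-0.45) − (-0.10)(-0.20)] = 0.3350
  C_31 = (-0.10)(-0.05) − (-0.45)(0.70) = 0.3200
  C_32 = −[(0.70)(-0.05) − (-0.45)(-0.30)] = 0.1700
  C_33 = (0.70)(0.70) − (-0.10)(-0.30) = 0.4600
det(I−A) = Σ_j (I−A)_1j·C_1j = (0.70)(0.4325) + (-0.10)(0.2050) + (-0.45)(0.2750) = 0.1585
adj(I−A) = Cᵀ =
  [ 0.4325   0.2675   0.3200]
  [ 0.2050   0.3650   0.1700]
  [ 0.2750   0.3350   0.4600]
(I − A)⁻¹ = adj(I−A) / det(I−A) ≈
  [   2.7287     1.6877     2.0189]
  [   1.2934     2.3028     1.0726]
  [   1.7350     2.1136     2.9022]
Δx = (I − A)⁻¹ Δd with Δd having +150 in the Agriculture component and 0 elsewhere.
So Δx_3 = L_33 · (+150), where L_33 = adj(I−A)_33 / det(I−A) = 0.4600 / 0.1585.
Δx_3 = 0.4600 × (+150) / 0.1585 = 69.00 / 0.1585 ≈ 435.33.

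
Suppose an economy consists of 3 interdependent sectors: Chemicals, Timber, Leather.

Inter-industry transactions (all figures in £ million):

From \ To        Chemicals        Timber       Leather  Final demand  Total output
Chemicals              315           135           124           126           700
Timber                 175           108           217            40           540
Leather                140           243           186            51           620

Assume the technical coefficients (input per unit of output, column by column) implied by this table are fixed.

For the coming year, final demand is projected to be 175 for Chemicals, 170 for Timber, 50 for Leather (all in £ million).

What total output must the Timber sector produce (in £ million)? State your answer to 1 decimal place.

Technical coefficients a_ij = z_ij / X_j:
  a_CC = 315/700 = 0.45, a_TC = 175/700 = 0.25, a_LC = 140/700 = 0.20
  a_CT = 135/540 = 0.25, a_TT = 108/540 = 0.20, a_LT = 243/540 = 0.45
  a_CL = 124/620 = 0.20, a_TL = 217/620 = 0.35, a_LL = 186/620 = 0.30
I − A =
  [   0.55    -0.25    -0.20]
  [  -0.25     0.80    -0.35]
  [  -0.20    -0.45     0.70]
Cofactors of I−A, C_ij = (−1)^(i+j)·(minor ij) (rows/columns in the sector order above):
  C_11 = (0.80)(0.70) − (-0.35)(-0.45) = 0.4025
  C_12 = −[(-0.25)(0.70) − (-0.35)(-0.20)] = 0.2450
  C_13 = (-0.25)(-0.45) − (0.80)(-0.20) = 0.2725
  C_21 = −[(-0.25)(0.70) − (-0.20)(-0.45)] = 0.2650
  C_22 = (0.55)(0.70) − (-0.20)(-0.20) = 0.3450
  C_23 = −[(0.55)(-0.45) − (-0.25)(-0.20)] = 0.2975
  C_31 = (-0.25)(-0.35) − (-0.20)(0.80) = 0.2475
  C_32 = −[(0.55)(-0.35) − (-0.20)(-0.25)] = 0.2425
  C_33 = (0.55)(0.80) − (-0.25)(-0.25) = 0.3775
det(I−A) = Σ_j (I−A)_1j·C_1j = (0.55)(0.4025) + (-0.25)(0.2450) + (-0.20)(0.2725) = 0.105625
adj(I−A) = Cᵀ =
  [ 0.4025   0.2650   0.2475]
  [ 0.2450   0.3450   0.2425]
  [ 0.2725   0.2975   0.3775]
(I − A)⁻¹ = adj(I−A) / det(I−A) ≈
  [   3.8107     2.5089     2.3432]
  [   2.3195     3.2663     2.2959]
  [   2.5799     2.8166     3.5740]
x = (I − A)⁻¹ d = adj(I−A)·d / det(I−A), with det(I−A) = 0.105625:
  x_C = (0.4025·175 + 0.2650·170 + 0.2475·50) / 0.105625 = 127.8625 / 0.105625 ≈ 1210.5
  x_T = (0.2450·175 + 0.3450·170 + 0.2425·50) / 0.105625 = 113.65 / 0.105625 ≈ 1076.0
  x_L = (0.2725·175 + 0.2975·170 + 0.3775·50) / 0.105625 = 117.1375 / 0.105625 ≈ 1109.0

x_T = 1076.0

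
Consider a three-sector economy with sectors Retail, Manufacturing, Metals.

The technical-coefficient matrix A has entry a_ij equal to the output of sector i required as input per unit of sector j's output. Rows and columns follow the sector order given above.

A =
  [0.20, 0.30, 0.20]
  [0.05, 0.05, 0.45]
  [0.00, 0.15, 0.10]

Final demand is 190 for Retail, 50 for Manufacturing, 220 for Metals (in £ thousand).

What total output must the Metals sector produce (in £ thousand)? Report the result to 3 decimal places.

x_3 = 278.577

I − A =
  [   0.80    -0.30    -0.20]
  [  -0.05     0.95    -0.45]
  [   0.00    -0.15     0.90]
Cofactors of I−A, C_ij = (−1)^(i+j)·(minor ij) (rows/columns in the sector order above):
  C_11 = (0.95)(0.90) − (-0.45)(-0.15) = 0.7875
  C_12 = −[(-0.05)(0.90) − (-0.45)(0.00)] = 0.0450
  C_13 = (-0.05)(-0.15) − (0.95)(0.00) = 0.0075
  C_21 = −[(-0.30)(0.90) − (-0.20)(-0.15)] = 0.3000
  C_22 = (0.80)(0.90) − (-0.20)(0.00) = 0.7200
  C_23 = −[(0.80)(-0.15) − (-0.30)(0.00)] = 0.1200
  C_31 = (-0.30)(-0.45) − (-0.20)(0.95) = 0.3250
  C_32 = −[(0.80)(-0.45) − (-0.20)(-0.05)] = 0.3700
  C_33 = (0.80)(0.95) − (-0.30)(-0.05) = 0.7450
det(I−A) = Σ_j (I−A)_1j·C_1j = (0.80)(0.7875) + (-0.30)(0.0450) + (-0.20)(0.0075) = 0.6150
adj(I−A) = Cᵀ =
  [ 0.7875   0.3000   0.3250]
  [ 0.0450   0.7200   0.3700]
  [ 0.0075   0.1200   0.7450]
(I − A)⁻¹ = adj(I−A) / det(I−A) ≈
  [   1.2805     0.4878     0.5285]
  [   0.0732     1.1707     0.6016]
  [   0.0122     0.1951     1.2114]
x = (I − A)⁻¹ d = adj(I−A)·d / det(I−A), with det(I−A) = 0.6150:
  x_1 = (0.7875·190 + 0.3000·50 + 0.3250·220) / 0.6150 = 236.125 / 0.6150 ≈ 383.943
  x_2 = (0.0450·190 + 0.7200·50 + 0.3700·220) / 0.6150 = 125.95 / 0.6150 ≈ 204.797
  x_3 = (0.0075·190 + 0.1200·50 + 0.7450·220) / 0.6150 = 171.325 / 0.6150 ≈ 278.577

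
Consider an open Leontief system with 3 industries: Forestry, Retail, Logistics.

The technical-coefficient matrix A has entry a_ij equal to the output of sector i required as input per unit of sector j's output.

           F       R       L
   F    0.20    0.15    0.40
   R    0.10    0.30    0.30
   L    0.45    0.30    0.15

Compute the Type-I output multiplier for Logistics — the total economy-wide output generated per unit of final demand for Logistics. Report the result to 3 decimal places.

I − A =
  [   0.80    -0.15    -0.40]
  [  -0.10     0.70    -0.30]
  [  -0.45    -0.30     0.85]
Cofactors of I−A, C_ij = (−1)^(i+j)·(minor ij) (rows/columns in the sector order above):
  C_11 = (0.70)(0.85) − (-0.30)(-0.30) = 0.5050
  C_12 = −[(-0.10)(0.85) − (-0.30)(-0.45)] = 0.2200
  C_13 = (-0.10)(-0.30) − (0.70)(-0.45) = 0.3450
  C_21 = −[(-0.15)(0.85) − (-0.40)(-0.30)] = 0.2475
  C_22 = (0.80)(0.85) − (-0.40)(-0.45) = 0.5000
  C_23 = −[(0.80)(-0.30) − (-0.15)(-0.45)] = 0.3075
  C_31 = (-0.15)(-0.30) − (-0.40)(0.70) = 0.3250
  C_32 = −[(0.80)(-0.30) − (-0.40)(-0.10)] = 0.2800
  C_33 = (0.80)(0.70) − (-0.15)(-0.10) = 0.5450
det(I−A) = Σ_j (I−A)_1j·C_1j = (0.80)(0.5050) + (-0.15)(0.2200) + (-0.40)(0.3450) = 0.2330
adj(I−A) = Cᵀ =
  [ 0.5050   0.2475   0.3250]
  [ 0.2200   0.5000   0.2800]
  [ 0.3450   0.3075   0.5450]
(I − A)⁻¹ = adj(I−A) / det(I−A) ≈
  [   2.1674     1.0622     1.3948]
  [   0.9442     2.1459     1.2017]
  [   1.4807     1.3197     2.3391]
The output multiplier for sector j is the column-j sum of the Leontief inverse (I − A)⁻¹ = adj(I−A) / det(I−A).
Column L of adj(I−A): (0.3250, 0.2800, 0.5450); det(I−A) = 0.2330.
m_L = (0.3250 + 0.2800 + 0.5450) / 0.2330 = 1.15 / 0.2330 ≈ 4.936.

m_L = 4.936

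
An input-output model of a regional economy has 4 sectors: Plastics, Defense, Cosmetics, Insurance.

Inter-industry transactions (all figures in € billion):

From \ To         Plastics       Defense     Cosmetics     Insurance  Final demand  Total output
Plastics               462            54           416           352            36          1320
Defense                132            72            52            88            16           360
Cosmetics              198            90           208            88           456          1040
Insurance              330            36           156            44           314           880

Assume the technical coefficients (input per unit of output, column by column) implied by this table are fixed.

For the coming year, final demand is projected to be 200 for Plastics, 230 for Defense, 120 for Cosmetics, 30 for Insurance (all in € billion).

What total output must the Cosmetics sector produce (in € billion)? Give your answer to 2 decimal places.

Technical coefficients a_ij = z_ij / X_j:
  a_PP = 462/1320 = 0.35, a_DP = 132/1320 = 0.10, a_CP = 198/1320 = 0.15, a_IP = 330/1320 = 0.25
  a_PD = 54/360 = 0.15, a_DD = 72/360 = 0.20, a_CD = 90/360 = 0.25, a_ID = 36/360 = 0.10
  a_PC = 416/1040 = 0.40, a_DC = 52/1040 = 0.05, a_CC = 208/1040 = 0.20, a_IC = 156/1040 = 0.15
  a_PI = 352/880 = 0.40, a_DI = 88/880 = 0.10, a_CI = 88/880 = 0.10, a_II = 44/880 = 0.05
I − A =
  [   0.65    -0.15    -0.40    -0.40]
  [  -0.10     0.80    -0.05    -0.10]
  [  -0.15    -0.25     0.80    -0.10]
  [  -0.25    -0.10    -0.15     0.95]
Compute the cofactors C_ij = (−1)^(i+j)·(3×3 minor ij) of I−A; the adjugate is their transpose:
adj(I−A) = Cᵀ =
  [ 0.571875   0.257750   0.359375   0.305750]
  [ 0.105125   0.328250   0.089625   0.088250]
  [ 0.163500   0.167000   0.385500   0.127000]
  [ 0.187375   0.128750   0.164875   0.336750]
det(I−A) = Σ_j (I−A)_1j·C_1j = (0.65)(0.571875) + (-0.15)(0.105125) + (-0.40)(0.163500) + (-0.40)(0.187375) = 0.2156
(I − A)⁻¹ = adj(I−A) / det(I−A) ≈
  [   2.6525     1.1955     1.6669     1.4181]
  [   0.4876     1.5225     0.4157     0.4093]
  [   0.7583     0.7746     1.7880     0.5891]
  [   0.8691     0.5972     0.7647     1.5619]
x = (I − A)⁻¹ d = adj(I−A)·d / det(I−A), with det(I−A) = 0.2156:
  x_P = (0.571875·200 + 0.257750·230 + 0.359375·120 + 0.305750·30) / 0.2156 = 225.955 / 0.2156 ≈ 1048.03
  x_D = (0.105125·200 + 0.328250·230 + 0.089625·120 + 0.088250·30) / 0.2156 = 109.925 / 0.2156 ≈ 509.86
  x_C = (0.163500·200 + 0.167000·230 + 0.385500·120 + 0.127000·30) / 0.2156 = 121.18 / 0.2156 ≈ 562.06
  x_I = (0.187375·200 + 0.128750·230 + 0.164875·120 + 0.336750·30) / 0.2156 = 96.975 / 0.2156 ≈ 449.79

x_C = 562.06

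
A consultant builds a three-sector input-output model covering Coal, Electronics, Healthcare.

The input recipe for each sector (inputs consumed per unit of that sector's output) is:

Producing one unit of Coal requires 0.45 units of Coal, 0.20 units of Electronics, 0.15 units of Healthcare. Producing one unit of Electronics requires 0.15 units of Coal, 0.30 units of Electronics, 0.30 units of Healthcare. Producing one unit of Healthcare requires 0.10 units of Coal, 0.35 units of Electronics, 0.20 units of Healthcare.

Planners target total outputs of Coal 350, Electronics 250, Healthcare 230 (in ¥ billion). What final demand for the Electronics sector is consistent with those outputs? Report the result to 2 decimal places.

d_E = 24.50

I − A =
  [   0.55    -0.15    -0.10]
  [  -0.20     0.70    -0.35]
  [  -0.15    -0.30     0.80]
d = (I − A) x:
  d_C = (+0.55)·350 + (-0.15)·250 + (-0.10)·230 = 132.00
  d_E = (-0.20)·350 + (+0.70)·250 + (-0.35)·230 = 24.50
  d_H = (-0.15)·350 + (-0.30)·250 + (+0.80)·230 = 56.50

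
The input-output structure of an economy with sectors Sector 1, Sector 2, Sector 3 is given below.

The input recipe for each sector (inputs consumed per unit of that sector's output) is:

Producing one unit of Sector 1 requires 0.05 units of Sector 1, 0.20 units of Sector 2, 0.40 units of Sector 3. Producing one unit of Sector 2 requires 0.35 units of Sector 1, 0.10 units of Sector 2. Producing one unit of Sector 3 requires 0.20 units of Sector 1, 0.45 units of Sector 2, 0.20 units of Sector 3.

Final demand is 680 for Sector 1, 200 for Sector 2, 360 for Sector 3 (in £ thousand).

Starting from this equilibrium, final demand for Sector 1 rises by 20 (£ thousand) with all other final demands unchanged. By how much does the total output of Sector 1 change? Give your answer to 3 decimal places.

Δx_1 = 29.209

I − A =
  [   0.95    -0.35    -0.20]
  [  -0.20     0.90    -0.45]
  [  -0.40     0.00     0.80]
Cofactors of I−A, C_ij = (−1)^(i+j)·(minor ij) (rows/columns in the sector order above):
  C_11 = (0.90)(0.80) − (-0.45)(0.00) = 0.7200
  C_12 = −[(-0.20)(0.80) − (-0.45)(-0.40)] = 0.3400
  C_13 = (-0.20)(0.00) − (0.90)(-0.40) = 0.3600
  C_21 = −[(-0.35)(0.80) − (-0.20)(0.00)] = 0.2800
  C_22 = (0.95)(0.80) − (-0.20)(-0.40) = 0.6800
  C_23 = −[(0.95)(0.00) − (-0.35)(-0.40)] = 0.1400
  C_31 = (-0.35)(-0.45) − (-0.20)(0.90) = 0.3375
  C_32 = −[(0.95)(-0.45) − (-0.20)(-0.20)] = 0.4675
  C_33 = (0.95)(0.90) − (-0.35)(-0.20) = 0.7850
det(I−A) = Σ_j (I−A)_1j·C_1j = (0.95)(0.7200) + (-0.35)(0.3400) + (-0.20)(0.3600) = 0.4930
adj(I−A) = Cᵀ =
  [ 0.7200   0.2800   0.3375]
  [ 0.3400   0.6800   0.4675]
  [ 0.3600   0.1400   0.7850]
(I − A)⁻¹ = adj(I−A) / det(I−A) ≈
  [   1.4604     0.5680     0.6846]
  [   0.6897     1.3793     0.9483]
  [   0.7302     0.2840     1.5923]
Δx = (I − A)⁻¹ Δd with Δd having +20 in the Sector 1 component and 0 elsewhere.
So Δx_1 = L_11 · (+20), where L_11 = adj(I−A)_11 / det(I−A) = 0.7200 / 0.4930.
Δx_1 = 0.7200 × (+20) / 0.4930 = 14.40 / 0.4930 ≈ 29.209.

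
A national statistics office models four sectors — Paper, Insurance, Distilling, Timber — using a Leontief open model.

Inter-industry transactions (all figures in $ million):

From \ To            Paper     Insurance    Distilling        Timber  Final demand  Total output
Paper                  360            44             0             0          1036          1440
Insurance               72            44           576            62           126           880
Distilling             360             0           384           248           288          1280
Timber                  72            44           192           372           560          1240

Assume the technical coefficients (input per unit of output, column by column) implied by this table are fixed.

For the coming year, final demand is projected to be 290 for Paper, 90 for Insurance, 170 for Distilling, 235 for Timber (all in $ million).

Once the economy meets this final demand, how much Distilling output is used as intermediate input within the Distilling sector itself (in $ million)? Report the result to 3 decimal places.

z_33 = 160.695

Technical coefficients a_ij = z_ij / X_j:
  a_11 = 360/1440 = 0.25, a_21 = 72/1440 = 0.05, a_31 = 360/1440 = 0.25, a_41 = 72/1440 = 0.05
  a_12 = 44/880 = 0.05, a_22 = 44/880 = 0.05, a_32 = 0/880 = 0.00, a_42 = 44/880 = 0.05
  a_13 = 0/1280 = 0.00, a_23 = 576/1280 = 0.45, a_33 = 384/1280 = 0.30, a_43 = 192/1280 = 0.15
  a_14 = 0/1240 = 0.00, a_24 = 62/1240 = 0.05, a_34 = 248/1240 = 0.20, a_44 = 372/1240 = 0.30
I − A =
  [   0.75    -0.05     0.00     0.00]
  [  -0.05     0.95    -0.45    -0.05]
  [  -0.25     0.00     0.70    -0.20]
  [  -0.05    -0.05    -0.15     0.70]
Compute the cofactors C_ij = (−1)^(i+j)·(3×3 minor ij) of I−A; the adjugate is their transpose:
adj(I−A) = Cᵀ =
  [ 0.430750   0.023000   0.016125   0.006250]
  [ 0.109875   0.345000   0.241875   0.093750]
  [ 0.175625   0.016750   0.495000   0.142625]
  [ 0.076250   0.029875   0.124500   0.491375]
det(I−A) = Σ_j (I−A)_1j·C_1j = (0.75)(0.430750) + (-0.05)(0.109875) + (0.00)(0.175625) + (0.00)(0.076250) = 0.31756875
(I − A)⁻¹ = adj(I−A) / det(I−A) ≈
  [   1.3564     0.0724     0.0508     0.0197]
  [   0.3460     1.0864     0.7616     0.2952]
  [   0.5530     0.0527     1.5587     0.4491]
  [   0.2401     0.0941     0.3920     1.5473]
First solve x = (I − A)⁻¹ d = adj(I−A)·d / det(I−A); in particular x_3 = (0.175625·290 + 0.016750·90 + 0.495000·170 + 0.142625·235) / 0.31756875 = 170.105625 / 0.31756875 ≈ 535.64976.
Intermediate flow from 3 to 3: z_33 = a_33 · x_3 = 0.30 × 170.105625 / 0.31756875 = 51.0316875 / 0.31756875 ≈ 160.695.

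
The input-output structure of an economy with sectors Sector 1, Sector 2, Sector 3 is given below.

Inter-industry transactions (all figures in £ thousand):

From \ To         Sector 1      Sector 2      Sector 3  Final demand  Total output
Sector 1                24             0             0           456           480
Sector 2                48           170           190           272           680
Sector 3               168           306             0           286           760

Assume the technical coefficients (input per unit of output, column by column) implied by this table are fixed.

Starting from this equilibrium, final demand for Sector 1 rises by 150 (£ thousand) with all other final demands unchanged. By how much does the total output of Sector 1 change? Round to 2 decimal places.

Technical coefficients a_ij = z_ij / X_j:
  a_11 = 24/480 = 0.05, a_21 = 48/480 = 0.10, a_31 = 168/480 = 0.35
  a_12 = 0/680 = 0.00, a_22 = 170/680 = 0.25, a_32 = 306/680 = 0.45
  a_13 = 0/760 = 0.00, a_23 = 190/760 = 0.25, a_33 = 0/760 = 0.00
I − A =
  [   0.95     0.00     0.00]
  [  -0.10     0.75    -0.25]
  [  -0.35    -0.45     1.00]
Cofactors of I−A, C_ij = (−1)^(i+j)·(minor ij) (rows/columns in the sector order above):
  C_11 = (0.75)(1.00) − (-0.25)(-0.45) = 0.6375
  C_12 = −[(-0.10)(1.00) − (-0.25)(-0.35)] = 0.1875
  C_13 = (-0.10)(-0.45) − (0.75)(-0.35) = 0.3075
  C_21 = −[(0.00)(1.00) − (0.00)(-0.45)] = 0.0000
  C_22 = (0.95)(1.00) − (0.00)(-0.35) = 0.9500
  C_23 = −[(0.95)(-0.45) − (0.00)(-0.35)] = 0.4275
  C_31 = (0.00)(-0.25) − (0.00)(0.75) = 0.0000
  C_32 = −[(0.95)(-0.25) − (0.00)(-0.10)] = 0.2375
  C_33 = (0.95)(0.75) − (0.00)(-0.10) = 0.7125
det(I−A) = Σ_j (I−A)_1j·C_1j = (0.95)(0.6375) + (0.00)(0.1875) + (0.00)(0.3075) = 0.605625
adj(I−A) = Cᵀ =
  [ 0.6375   0.0000   0.0000]
  [ 0.1875   0.9500   0.2375]
  [ 0.3075   0.4275   0.7125]
(I − A)⁻¹ = adj(I−A) / det(I−A) ≈
  [   1.0526     0.0000     0.0000]
  [   0.3096     1.5686     0.3922]
  [   0.5077     0.7059     1.1765]
Δx = (I − A)⁻¹ Δd with Δd having +150 in the Sector 1 component and 0 elsewhere.
So Δx_1 = L_11 · (+150), where L_11 = adj(I−A)_11 / det(I−A) = 0.6375 / 0.605625.
Δx_1 = 0.6375 × (+150) / 0.605625 = 95.625 / 0.605625 ≈ 157.89.

Δx_1 = 157.89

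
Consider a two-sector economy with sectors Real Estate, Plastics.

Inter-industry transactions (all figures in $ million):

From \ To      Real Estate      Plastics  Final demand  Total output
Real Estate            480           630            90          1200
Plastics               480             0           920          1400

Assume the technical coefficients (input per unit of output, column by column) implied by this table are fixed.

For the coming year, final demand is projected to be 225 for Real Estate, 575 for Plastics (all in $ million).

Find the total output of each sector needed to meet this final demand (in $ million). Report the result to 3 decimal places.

x_1 = 1151.786, x_2 = 1035.714

Technical coefficients a_ij = z_ij / X_j:
  a_11 = 480/1200 = 0.40, a_21 = 480/1200 = 0.40
  a_12 = 630/1400 = 0.45, a_22 = 0/1400 = 0.00
I − A =
  [   0.60    -0.45]
  [  -0.40     1.00]
det(I−A) = (0.60)(1.00) − (-0.45)(-0.40) = 0.4200
adj(I−A) = [[1.00, 0.45], [0.40, 0.60]]
(I − A)⁻¹ = adj(I−A) / det(I−A) ≈
  [   2.3810     1.0714]
  [   0.9524     1.4286]
x = (I − A)⁻¹ d = adj(I−A)·d / det(I−A), with det(I−A) = 0.4200:
  x_1 = (1.00·225 + 0.45·575) / 0.4200 = 483.75 / 0.4200 ≈ 1151.786
  x_2 = (0.40·225 + 0.60·575) / 0.4200 = 435.00 / 0.4200 ≈ 1035.714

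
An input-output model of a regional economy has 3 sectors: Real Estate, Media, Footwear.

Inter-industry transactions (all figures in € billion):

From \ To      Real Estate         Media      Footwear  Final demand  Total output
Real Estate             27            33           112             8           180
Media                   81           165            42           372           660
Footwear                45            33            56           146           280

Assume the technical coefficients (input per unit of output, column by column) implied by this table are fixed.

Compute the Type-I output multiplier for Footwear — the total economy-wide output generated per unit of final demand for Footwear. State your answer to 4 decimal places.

Technical coefficients a_ij = z_ij / X_j:
  a_11 = 27/180 = 0.15, a_21 = 81/180 = 0.45, a_31 = 45/180 = 0.25
  a_12 = 33/660 = 0.05, a_22 = 165/660 = 0.25, a_32 = 33/660 = 0.05
  a_13 = 112/280 = 0.40, a_23 = 42/280 = 0.15, a_33 = 56/280 = 0.20
I − A =
  [   0.85    -0.05    -0.40]
  [  -0.45     0.75    -0.15]
  [  -0.25    -0.05     0.80]
Cofactors of I−A, C_ij = (−1)^(i+j)·(minor ij) (rows/columns in the sector order above):
  C_11 = (0.75)(0.80) − (-0.15)(-0.05) = 0.5925
  C_12 = −[(-0.45)(0.80) − (-0.15)(-0.25)] = 0.3975
  C_13 = (-0.45)(-0.05) − (0.75)(-0.25) = 0.2100
  C_21 = −[(-0.05)(0.80) − (-0.40)(-0.05)] = 0.0600
  C_22 = (0.85)(0.80) − (-0.40)(-0.25) = 0.5800
  C_23 = −[(0.85)(-0.05) − (-0.05)(-0.25)] = 0.0550
  C_31 = (-0.05)(-0.15) − (-0.40)(0.75) = 0.3075
  C_32 = −[(0.85)(-0.15) − (-0.40)(-0.45)] = 0.3075
  C_33 = (0.85)(0.75) − (-0.05)(-0.45) = 0.6150
det(I−A) = Σ_j (I−A)_1j·C_1j = (0.85)(0.5925) + (-0.05)(0.3975) + (-0.40)(0.2100) = 0.39975
adj(I−A) = Cᵀ =
  [ 0.5925   0.0600   0.3075]
  [ 0.3975   0.5800   0.3075]
  [ 0.2100   0.0550   0.6150]
(I − A)⁻¹ = adj(I−A) / det(I−A) ≈
  [   1.48218     0.15009     0.76923]
  [   0.99437     1.45091     0.76923]
  [   0.52533     0.13759     1.53846]
The output multiplier for sector j is the column-j sum of the Leontief inverse (I − A)⁻¹ = adj(I−A) / det(I−A).
Column 3 of adj(I−A): (0.3075, 0.3075, 0.6150); det(I−A) = 0.39975.
m_3 = (0.3075 + 0.3075 + 0.6150) / 0.39975 = 1.23 / 0.39975 ≈ 3.0769.

m_3 = 3.0769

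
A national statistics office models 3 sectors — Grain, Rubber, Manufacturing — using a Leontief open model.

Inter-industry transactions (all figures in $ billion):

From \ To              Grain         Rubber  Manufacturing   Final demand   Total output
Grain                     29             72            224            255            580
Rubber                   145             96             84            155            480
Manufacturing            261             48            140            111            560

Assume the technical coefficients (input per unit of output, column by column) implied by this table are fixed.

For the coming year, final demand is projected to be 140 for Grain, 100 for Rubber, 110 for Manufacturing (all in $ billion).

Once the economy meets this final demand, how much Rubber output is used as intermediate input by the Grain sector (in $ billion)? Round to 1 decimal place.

Technical coefficients a_ij = z_ij / X_j:
  a_GG = 29/580 = 0.05, a_RG = 145/580 = 0.25, a_MG = 261/580 = 0.45
  a_GR = 72/480 = 0.15, a_RR = 96/480 = 0.20, a_MR = 48/480 = 0.10
  a_GM = 224/560 = 0.40, a_RM = 84/560 = 0.15, a_MM = 140/560 = 0.25
I − A =
  [   0.95    -0.15    -0.40]
  [  -0.25     0.80    -0.15]
  [  -0.45    -0.10     0.75]
Cofactors of I−A, C_ij = (−1)^(i+j)·(minor ij) (rows/columns in the sector order above):
  C_11 = (0.80)(0.75) − (-0.15)(-0.10) = 0.5850
  C_12 = −[(-0.25)(0.75) − (-0.15)(-0.45)] = 0.2550
  C_13 = (-0.25)(-0.10) − (0.80)(-0.45) = 0.3850
  C_21 = −[(-0.15)(0.75) − (-0.40)(-0.10)] = 0.1525
  C_22 = (0.95)(0.75) − (-0.40)(-0.45) = 0.5325
  C_23 = −[(0.95)(-0.10) − (-0.15)(-0.45)] = 0.1625
  C_31 = (-0.15)(-0.15) − (-0.40)(0.80) = 0.3425
  C_32 = −[(0.95)(-0.15) − (-0.40)(-0.25)] = 0.2425
  C_33 = (0.95)(0.80) − (-0.15)(-0.25) = 0.7225
det(I−A) = Σ_j (I−A)_1j·C_1j = (0.95)(0.5850) + (-0.15)(0.2550) + (-0.40)(0.3850) = 0.3635
adj(I−A) = Cᵀ =
  [ 0.5850   0.1525   0.3425]
  [ 0.2550   0.5325   0.2425]
  [ 0.3850   0.1625   0.7225]
(I − A)⁻¹ = adj(I−A) / det(I−A) ≈
  [   1.6094     0.4195     0.9422]
  [   0.7015     1.4649     0.6671]
  [   1.0591     0.4470     1.9876]
First solve x = (I − A)⁻¹ d = adj(I−A)·d / det(I−A); in particular x_G = (0.5850·140 + 0.1525·100 + 0.3425·110) / 0.3635 = 134.825 / 0.3635 ≈ 370.908.
Intermediate flow from R to G: z_RG = a_RG · x_G = 0.25 × 134.825 / 0.3635 = 33.70625 / 0.3635 ≈ 92.7.

z_RG = 92.7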